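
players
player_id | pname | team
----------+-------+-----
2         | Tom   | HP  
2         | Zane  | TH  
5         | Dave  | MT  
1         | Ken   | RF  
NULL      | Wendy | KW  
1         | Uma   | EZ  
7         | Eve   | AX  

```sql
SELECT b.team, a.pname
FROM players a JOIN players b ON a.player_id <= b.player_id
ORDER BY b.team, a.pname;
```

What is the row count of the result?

23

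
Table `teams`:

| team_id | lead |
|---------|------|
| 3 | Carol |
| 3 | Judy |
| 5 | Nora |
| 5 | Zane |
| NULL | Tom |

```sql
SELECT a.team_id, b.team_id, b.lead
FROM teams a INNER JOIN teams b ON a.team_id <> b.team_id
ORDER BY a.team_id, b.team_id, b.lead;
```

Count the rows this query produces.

8

INNER JOIN keeps only pairs where the ON condition holds.
Matching on a.team_id <> b.team_id. A NULL in a compared column never satisfies the condition.
Matched pairs: 8.
Total: 8 rows.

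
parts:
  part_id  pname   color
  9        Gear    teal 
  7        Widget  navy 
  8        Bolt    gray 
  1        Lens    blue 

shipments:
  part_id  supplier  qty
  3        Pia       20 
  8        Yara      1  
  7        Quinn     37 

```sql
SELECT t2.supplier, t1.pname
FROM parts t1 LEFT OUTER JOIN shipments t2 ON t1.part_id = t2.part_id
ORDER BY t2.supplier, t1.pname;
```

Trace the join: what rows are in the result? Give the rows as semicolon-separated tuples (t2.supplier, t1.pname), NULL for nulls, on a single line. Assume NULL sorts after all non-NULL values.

(Quinn, Widget); (Yara, Bolt); (NULL, Gear); (NULL, Lens)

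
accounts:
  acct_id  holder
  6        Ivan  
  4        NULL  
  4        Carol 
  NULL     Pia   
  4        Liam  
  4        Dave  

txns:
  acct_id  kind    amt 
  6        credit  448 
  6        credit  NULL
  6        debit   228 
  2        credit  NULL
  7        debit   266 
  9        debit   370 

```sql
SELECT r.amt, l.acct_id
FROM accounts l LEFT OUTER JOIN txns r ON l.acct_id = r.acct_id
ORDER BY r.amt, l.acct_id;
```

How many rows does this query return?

8

LEFT JOIN keeps every row from `accounts`; unmatched rows get NULL for `txns`'s columns.
Matching on l.acct_id = r.acct_id. A NULL in a compared column never satisfies the condition.
- l[0] acct_id=6 → 3 match(es) in r → 3 row(s).
- l[1] acct_id=4 → no match; kept with NULLs on the r side.
- l[2] acct_id=4 → no match; kept with NULLs on the r side.
- l[3] acct_id=NULL → no match; kept with NULLs on the r side.
- l[4] acct_id=4 → no match; kept with NULLs on the r side.
- l[5] acct_id=4 → no match; kept with NULLs on the r side.
Total: 3 matched + 5 padded = 8 rows.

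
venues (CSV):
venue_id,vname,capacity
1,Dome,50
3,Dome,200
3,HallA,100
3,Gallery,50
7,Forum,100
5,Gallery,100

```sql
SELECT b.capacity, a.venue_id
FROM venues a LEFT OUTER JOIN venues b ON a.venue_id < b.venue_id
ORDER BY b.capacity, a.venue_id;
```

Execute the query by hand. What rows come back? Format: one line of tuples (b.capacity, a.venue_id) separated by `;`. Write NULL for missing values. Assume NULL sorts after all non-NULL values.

LEFT JOIN keeps every row from `venues a`; unmatched rows get NULL for `venues b`'s columns.
Matching on a.venue_id < b.venue_id.
Matched pairs: 12; unmatched a rows kept: 1.

(50, 1); (100, 1); (100, 1); (100, 1); (100, 3); (100, 3); (100, 3); (100, 3); (100, 3); (100, 3); (100, 5); (200, 1); (NULL, 7)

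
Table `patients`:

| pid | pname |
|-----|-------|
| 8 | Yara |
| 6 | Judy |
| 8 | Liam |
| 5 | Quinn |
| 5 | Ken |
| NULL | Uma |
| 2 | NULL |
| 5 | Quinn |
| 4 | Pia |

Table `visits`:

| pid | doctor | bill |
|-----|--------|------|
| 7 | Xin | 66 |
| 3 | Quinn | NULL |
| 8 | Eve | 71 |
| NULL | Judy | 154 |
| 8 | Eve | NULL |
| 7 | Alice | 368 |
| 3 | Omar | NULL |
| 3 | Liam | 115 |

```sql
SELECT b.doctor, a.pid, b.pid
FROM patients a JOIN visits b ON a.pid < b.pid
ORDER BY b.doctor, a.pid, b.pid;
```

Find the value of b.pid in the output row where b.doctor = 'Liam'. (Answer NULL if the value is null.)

3

INNER JOIN keeps only pairs where the ON condition holds.
Matching on a.pid < b.pid. A NULL in a compared column never satisfies the condition.
Matched pairs: 27.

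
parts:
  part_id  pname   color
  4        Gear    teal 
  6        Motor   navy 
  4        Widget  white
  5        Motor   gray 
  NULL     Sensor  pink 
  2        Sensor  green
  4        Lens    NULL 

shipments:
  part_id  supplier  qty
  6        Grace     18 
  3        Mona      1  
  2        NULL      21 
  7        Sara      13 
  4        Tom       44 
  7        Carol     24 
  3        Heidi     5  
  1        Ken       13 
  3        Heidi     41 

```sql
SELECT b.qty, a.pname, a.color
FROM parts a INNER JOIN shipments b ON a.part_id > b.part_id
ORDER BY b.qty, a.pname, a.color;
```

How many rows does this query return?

28

INNER JOIN keeps only pairs where the ON condition holds.
Matching on a.part_id > b.part_id. A NULL in a compared column never satisfies the condition.
- a row (part_id=4): matches 5 b row(s) → 5 output row(s).
- a row (part_id=6): matches 6 b row(s) → 6 output row(s).
- a row (part_id=4): matches 5 b row(s) → 5 output row(s).
- a row (part_id=5): matches 6 b row(s) → 6 output row(s).
- a row (part_id=NULL): no match → dropped.
- a row (part_id=2): matches 1 b row(s) → 1 output row(s).
- a row (part_id=4): matches 5 b row(s) → 5 output row(s).
Total: 28 rows.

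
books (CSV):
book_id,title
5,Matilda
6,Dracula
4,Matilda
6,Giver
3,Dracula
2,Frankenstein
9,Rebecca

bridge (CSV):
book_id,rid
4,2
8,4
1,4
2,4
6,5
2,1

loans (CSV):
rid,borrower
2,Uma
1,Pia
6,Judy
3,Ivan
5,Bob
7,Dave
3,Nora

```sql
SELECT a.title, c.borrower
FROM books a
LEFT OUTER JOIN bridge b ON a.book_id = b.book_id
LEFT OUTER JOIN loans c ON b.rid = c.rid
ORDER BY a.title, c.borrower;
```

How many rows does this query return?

8

Evaluate left to right. First `books a LEFT JOIN bridge b` on book_id: 8 row(s).
Then LEFT JOIN `loans c` on rid: each of those 8 rows is kept; rows whose b.rid has no match in c get NULL for c's columns.
Result: 8 row(s).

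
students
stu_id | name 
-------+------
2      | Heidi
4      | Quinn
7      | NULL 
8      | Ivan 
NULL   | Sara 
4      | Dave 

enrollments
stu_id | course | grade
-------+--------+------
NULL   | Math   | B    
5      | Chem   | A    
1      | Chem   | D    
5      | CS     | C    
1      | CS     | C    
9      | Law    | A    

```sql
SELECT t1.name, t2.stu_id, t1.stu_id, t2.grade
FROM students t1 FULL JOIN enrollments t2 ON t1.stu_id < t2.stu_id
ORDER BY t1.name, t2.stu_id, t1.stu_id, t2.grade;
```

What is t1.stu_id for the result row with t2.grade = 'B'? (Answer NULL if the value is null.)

NULL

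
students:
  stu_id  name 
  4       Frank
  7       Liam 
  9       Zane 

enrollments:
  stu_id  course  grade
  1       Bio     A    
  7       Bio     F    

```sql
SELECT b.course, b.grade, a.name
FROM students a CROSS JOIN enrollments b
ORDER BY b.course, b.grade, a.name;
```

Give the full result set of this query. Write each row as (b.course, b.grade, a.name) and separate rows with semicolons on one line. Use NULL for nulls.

(Bio, A, Frank); (Bio, A, Liam); (Bio, A, Zane); (Bio, F, Frank); (Bio, F, Liam); (Bio, F, Zane)

CROSS JOIN pairs every row of `students` with every row of `enrollments`: 3 × 2 = 6 rows.
After projecting and ordering:
b.course | b.grade | a.name
Bio | A | Frank
Bio | A | Liam
Bio | A | Zane
Bio | F | Frank
Bio | F | Liam
Bio | F | Zane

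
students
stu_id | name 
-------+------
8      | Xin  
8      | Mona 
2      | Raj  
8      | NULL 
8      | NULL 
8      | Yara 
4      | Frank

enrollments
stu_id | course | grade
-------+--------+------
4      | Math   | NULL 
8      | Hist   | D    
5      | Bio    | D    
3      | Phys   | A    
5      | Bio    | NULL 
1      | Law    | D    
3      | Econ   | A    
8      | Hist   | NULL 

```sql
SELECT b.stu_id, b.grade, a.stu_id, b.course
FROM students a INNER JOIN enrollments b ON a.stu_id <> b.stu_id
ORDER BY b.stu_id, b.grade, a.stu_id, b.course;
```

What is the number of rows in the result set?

INNER JOIN keeps only pairs where the ON condition holds.
Matching on a.stu_id <> b.stu_id.
Matched pairs: 45.
Total: 45 rows.

45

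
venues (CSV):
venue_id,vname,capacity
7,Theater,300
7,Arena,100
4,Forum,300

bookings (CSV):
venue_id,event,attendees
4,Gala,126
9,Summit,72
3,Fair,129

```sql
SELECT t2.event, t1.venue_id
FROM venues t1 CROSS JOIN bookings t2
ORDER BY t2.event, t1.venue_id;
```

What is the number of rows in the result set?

CROSS JOIN pairs every row of `venues` with every row of `bookings`: 3 × 3 = 9 rows.

9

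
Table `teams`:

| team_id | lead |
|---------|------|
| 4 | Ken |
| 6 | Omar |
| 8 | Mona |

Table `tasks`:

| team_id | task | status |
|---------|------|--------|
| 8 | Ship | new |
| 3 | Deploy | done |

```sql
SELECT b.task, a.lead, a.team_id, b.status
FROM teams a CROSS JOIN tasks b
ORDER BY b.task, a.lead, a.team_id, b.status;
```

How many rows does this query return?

CROSS JOIN pairs every row of `teams` with every row of `tasks`: 3 × 2 = 6 rows.

6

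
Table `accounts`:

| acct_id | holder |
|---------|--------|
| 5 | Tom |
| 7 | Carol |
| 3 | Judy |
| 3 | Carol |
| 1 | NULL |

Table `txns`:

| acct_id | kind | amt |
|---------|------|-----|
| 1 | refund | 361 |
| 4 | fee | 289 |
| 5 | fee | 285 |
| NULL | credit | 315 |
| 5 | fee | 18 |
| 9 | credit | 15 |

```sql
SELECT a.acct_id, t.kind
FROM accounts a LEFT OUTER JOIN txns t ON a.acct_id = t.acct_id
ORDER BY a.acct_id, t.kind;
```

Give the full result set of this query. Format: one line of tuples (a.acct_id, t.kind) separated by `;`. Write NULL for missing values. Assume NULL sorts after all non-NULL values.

(1, refund); (3, NULL); (3, NULL); (5, fee); (5, fee); (7, NULL)

LEFT JOIN keeps every row from `accounts`; unmatched rows get NULL for `txns`'s columns.
Matching on a.acct_id = t.acct_id. A NULL in a compared column never satisfies the condition.
- a (acct_id=5) pairs with 2 row(s) of t.
- a (acct_id=7) has no partner → padded with NULL.
- a (acct_id=3) has no partner → padded with NULL.
- a (acct_id=3) has no partner → padded with NULL.
- a (acct_id=1) pairs with 1 row(s) of t.
After projecting and ordering:
a.acct_id | t.kind
1 | refund
3 | NULL
3 | NULL
5 | fee
5 | fee
7 | NULL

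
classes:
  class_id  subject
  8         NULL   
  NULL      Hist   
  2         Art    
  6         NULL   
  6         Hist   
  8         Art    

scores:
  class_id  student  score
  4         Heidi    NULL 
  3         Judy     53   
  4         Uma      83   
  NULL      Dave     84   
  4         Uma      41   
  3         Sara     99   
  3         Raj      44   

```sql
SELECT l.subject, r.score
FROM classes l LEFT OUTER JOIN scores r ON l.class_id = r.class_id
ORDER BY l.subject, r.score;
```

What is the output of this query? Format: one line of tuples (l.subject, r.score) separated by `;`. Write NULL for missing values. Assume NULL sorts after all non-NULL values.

LEFT JOIN keeps every row from `classes`; unmatched rows get NULL for `scores`'s columns.
Matching on l.class_id = r.class_id. A NULL in a compared column never satisfies the condition.
Matched pairs: 0; unmatched l rows kept: 6.

(Art, NULL); (Art, NULL); (Hist, NULL); (Hist, NULL); (NULL, NULL); (NULL, NULL)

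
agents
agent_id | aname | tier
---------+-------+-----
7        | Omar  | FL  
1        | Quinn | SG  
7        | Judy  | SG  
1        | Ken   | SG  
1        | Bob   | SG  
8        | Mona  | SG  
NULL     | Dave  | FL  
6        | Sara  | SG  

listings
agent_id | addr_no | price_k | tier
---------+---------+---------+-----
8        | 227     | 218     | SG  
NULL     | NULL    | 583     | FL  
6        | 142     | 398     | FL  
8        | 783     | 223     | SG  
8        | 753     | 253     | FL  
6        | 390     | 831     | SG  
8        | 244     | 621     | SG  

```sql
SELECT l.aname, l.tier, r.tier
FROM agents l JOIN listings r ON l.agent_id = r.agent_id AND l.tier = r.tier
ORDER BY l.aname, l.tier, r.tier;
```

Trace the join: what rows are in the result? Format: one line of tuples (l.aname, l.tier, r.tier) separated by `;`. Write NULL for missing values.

INNER JOIN keeps only pairs where the ON condition holds.
Matching on l.agent_id = r.agent_id AND l.tier = r.tier. A NULL in a compared column never satisfies the condition.
Matched pairs: 4.

(Mona, SG, SG); (Mona, SG, SG); (Mona, SG, SG); (Sara, SG, SG)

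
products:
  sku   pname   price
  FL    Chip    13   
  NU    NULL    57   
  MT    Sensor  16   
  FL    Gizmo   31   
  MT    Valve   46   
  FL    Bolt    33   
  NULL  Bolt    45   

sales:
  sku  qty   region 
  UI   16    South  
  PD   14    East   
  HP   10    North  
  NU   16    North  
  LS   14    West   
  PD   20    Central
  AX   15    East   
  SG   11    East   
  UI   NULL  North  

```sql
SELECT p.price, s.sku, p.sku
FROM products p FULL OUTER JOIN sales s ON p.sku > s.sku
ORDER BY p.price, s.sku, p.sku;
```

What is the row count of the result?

19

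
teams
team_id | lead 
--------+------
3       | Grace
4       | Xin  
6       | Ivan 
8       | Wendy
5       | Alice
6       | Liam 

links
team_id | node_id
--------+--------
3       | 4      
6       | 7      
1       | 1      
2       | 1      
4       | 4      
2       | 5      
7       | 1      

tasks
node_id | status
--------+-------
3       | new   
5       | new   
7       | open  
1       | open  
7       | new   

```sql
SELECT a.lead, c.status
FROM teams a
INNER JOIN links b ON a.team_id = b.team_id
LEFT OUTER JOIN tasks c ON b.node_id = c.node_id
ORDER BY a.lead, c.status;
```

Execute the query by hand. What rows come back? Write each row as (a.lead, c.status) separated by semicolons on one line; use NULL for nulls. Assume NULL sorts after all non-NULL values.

(Grace, NULL); (Ivan, new); (Ivan, open); (Liam, new); (Liam, open); (Xin, NULL)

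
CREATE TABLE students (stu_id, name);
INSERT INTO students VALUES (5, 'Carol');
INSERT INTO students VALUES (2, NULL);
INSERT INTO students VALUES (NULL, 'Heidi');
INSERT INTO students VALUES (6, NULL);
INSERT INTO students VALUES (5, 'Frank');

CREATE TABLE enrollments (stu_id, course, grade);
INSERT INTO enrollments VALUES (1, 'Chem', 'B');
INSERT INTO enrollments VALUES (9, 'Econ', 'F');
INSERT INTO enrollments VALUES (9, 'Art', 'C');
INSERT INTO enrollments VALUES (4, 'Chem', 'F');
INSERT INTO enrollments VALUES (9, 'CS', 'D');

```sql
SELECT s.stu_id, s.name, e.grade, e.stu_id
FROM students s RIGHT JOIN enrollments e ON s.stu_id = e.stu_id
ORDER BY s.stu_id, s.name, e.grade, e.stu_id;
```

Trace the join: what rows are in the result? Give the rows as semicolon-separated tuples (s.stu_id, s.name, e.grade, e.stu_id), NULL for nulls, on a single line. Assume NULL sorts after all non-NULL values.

(NULL, NULL, B, 1); (NULL, NULL, C, 9); (NULL, NULL, D, 9); (NULL, NULL, F, 4); (NULL, NULL, F, 9)

RIGHT JOIN keeps every row from `enrollments`; unmatched rows get NULL for `students`'s columns.
Matching on s.stu_id = e.stu_id. A NULL in a compared column never satisfies the condition.
Matched pairs: 0; unmatched e rows kept: 5.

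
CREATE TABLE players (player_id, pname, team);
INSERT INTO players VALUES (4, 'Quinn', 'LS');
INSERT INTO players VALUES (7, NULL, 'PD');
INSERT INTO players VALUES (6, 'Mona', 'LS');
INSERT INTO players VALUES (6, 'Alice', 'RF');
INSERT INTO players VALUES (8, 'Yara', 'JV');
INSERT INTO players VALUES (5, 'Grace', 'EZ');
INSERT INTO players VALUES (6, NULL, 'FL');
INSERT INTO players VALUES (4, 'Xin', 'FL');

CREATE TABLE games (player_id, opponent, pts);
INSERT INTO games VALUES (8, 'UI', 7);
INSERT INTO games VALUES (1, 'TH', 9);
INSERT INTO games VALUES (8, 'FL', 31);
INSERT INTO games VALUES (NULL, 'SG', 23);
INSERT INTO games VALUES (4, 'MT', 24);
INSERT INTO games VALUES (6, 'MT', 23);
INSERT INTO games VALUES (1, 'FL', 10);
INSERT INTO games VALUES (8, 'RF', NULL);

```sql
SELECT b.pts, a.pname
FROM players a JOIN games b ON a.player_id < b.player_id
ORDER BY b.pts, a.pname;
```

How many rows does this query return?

INNER JOIN keeps only pairs where the ON condition holds.
Matching on a.player_id < b.player_id. A NULL in a compared column never satisfies the condition.
- player_id=4: 4 matching b row(s), so 4 row(s) emitted.
- player_id=7: 3 matching b row(s), so 3 row(s) emitted.
- player_id=6: 3 matching b row(s), so 3 row(s) emitted.
- player_id=6: 3 matching b row(s), so 3 row(s) emitted.
- player_id=8: no matching b row, dropped.
- player_id=5: 4 matching b row(s), so 4 row(s) emitted.
- player_id=6: 3 matching b row(s), so 3 row(s) emitted.
- player_id=4: 4 matching b row(s), so 4 row(s) emitted.
Total: 24 rows.

24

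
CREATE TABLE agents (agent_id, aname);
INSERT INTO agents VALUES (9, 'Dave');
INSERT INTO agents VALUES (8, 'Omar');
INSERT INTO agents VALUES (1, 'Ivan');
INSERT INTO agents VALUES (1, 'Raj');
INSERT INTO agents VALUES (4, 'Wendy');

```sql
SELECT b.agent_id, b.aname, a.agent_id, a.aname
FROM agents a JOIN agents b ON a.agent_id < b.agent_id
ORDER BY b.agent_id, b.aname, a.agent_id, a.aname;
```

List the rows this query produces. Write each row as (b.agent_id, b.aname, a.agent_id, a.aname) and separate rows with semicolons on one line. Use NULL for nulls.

(4, Wendy, 1, Ivan); (4, Wendy, 1, Raj); (8, Omar, 1, Ivan); (8, Omar, 1, Raj); (8, Omar, 4, Wendy); (9, Dave, 1, Ivan); (9, Dave, 1, Raj); (9, Dave, 4, Wendy); (9, Dave, 8, Omar)

INNER JOIN keeps only pairs where the ON condition holds.
Matching on a.agent_id < b.agent_id.
- a (agent_id=9) has no partner → excluded.
- a (agent_id=8) pairs with 1 row(s) of b.
- a (agent_id=1) pairs with 3 row(s) of b.
- a (agent_id=1) pairs with 3 row(s) of b.
- a (agent_id=4) pairs with 2 row(s) of b.
After projecting and ordering:
b.agent_id | b.aname | a.agent_id | a.aname
4 | Wendy | 1 | Ivan
4 | Wendy | 1 | Raj
8 | Omar | 1 | Ivan
8 | Omar | 1 | Raj
8 | Omar | 4 | Wendy
9 | Dave | 1 | Ivan
9 | Dave | 1 | Raj
9 | Dave | 4 | Wendy
9 | Dave | 8 | Omar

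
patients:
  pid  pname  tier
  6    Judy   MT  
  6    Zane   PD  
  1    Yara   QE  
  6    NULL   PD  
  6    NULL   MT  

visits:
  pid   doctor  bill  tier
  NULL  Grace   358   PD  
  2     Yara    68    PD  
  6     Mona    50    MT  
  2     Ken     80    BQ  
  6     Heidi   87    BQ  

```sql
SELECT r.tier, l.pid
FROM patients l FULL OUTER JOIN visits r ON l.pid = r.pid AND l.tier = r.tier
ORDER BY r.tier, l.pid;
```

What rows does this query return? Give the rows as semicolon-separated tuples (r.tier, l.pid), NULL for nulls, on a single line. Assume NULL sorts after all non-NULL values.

(BQ, NULL); (BQ, NULL); (MT, 6); (MT, 6); (PD, NULL); (PD, NULL); (NULL, 1); (NULL, 6); (NULL, 6)

FULL OUTER JOIN keeps every row from both sides; unmatched rows get NULL for the other side's columns.
Matching on l.pid = r.pid AND l.tier = r.tier. A NULL in a compared column never satisfies the condition.
- l (pid=6, tier=MT) pairs with 1 row(s) of r.
- l (pid=6, tier=PD) has no partner → padded with NULL.
- l (pid=1, tier=QE) has no partner → padded with NULL.
- l (pid=6, tier=PD) has no partner → padded with NULL.
- l (pid=6, tier=MT) pairs with 1 row(s) of r.
- 4 r row(s) had no l match → kept, l columns NULL.
After projecting and ordering:
r.tier | l.pid
BQ | NULL
BQ | NULL
MT | 6
MT | 6
PD | NULL
PD | NULL
NULL | 1
NULL | 6
NULL | 6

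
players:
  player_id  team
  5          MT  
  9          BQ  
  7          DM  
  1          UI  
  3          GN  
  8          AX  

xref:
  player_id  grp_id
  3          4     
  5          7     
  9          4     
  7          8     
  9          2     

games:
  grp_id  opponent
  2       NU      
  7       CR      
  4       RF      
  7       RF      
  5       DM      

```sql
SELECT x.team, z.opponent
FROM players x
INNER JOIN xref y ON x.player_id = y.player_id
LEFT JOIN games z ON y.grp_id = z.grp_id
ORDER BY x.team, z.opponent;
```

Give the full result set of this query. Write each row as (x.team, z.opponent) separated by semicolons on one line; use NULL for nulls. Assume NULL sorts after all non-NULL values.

Evaluate left to right. First `players x INNER JOIN xref y` on player_id: 5 row(s).
Then LEFT JOIN `games z` on grp_id: each of those 5 rows is kept; rows whose y.grp_id has no match in z get NULL for z's columns.

(BQ, NU); (BQ, RF); (DM, NULL); (GN, RF); (MT, CR); (MT, RF)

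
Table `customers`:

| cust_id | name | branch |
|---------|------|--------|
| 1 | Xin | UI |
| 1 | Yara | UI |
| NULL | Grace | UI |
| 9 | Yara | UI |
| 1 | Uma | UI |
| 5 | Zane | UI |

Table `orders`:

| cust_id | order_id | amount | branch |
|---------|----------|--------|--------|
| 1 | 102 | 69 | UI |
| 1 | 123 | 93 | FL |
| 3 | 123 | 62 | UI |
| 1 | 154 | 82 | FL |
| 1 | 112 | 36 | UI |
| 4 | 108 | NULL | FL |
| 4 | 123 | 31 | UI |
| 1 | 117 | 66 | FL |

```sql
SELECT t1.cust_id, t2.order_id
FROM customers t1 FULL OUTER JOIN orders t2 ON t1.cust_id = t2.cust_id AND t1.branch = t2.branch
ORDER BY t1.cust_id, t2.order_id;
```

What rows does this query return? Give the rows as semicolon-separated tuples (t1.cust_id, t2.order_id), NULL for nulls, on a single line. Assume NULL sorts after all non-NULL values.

FULL OUTER JOIN keeps every row from both sides; unmatched rows get NULL for the other side's columns.
Matching on t1.cust_id = t2.cust_id AND t1.branch = t2.branch. A NULL in a compared column never satisfies the condition.
Matched pairs: 6; unmatched t1 rows kept: 3; unmatched t2 rows kept: 6.

(1, 102); (1, 102); (1, 102); (1, 112); (1, 112); (1, 112); (5, NULL); (9, NULL); (NULL, 108); (NULL, 117); (NULL, 123); (NULL, 123); (NULL, 123); (NULL, 154); (NULL, NULL)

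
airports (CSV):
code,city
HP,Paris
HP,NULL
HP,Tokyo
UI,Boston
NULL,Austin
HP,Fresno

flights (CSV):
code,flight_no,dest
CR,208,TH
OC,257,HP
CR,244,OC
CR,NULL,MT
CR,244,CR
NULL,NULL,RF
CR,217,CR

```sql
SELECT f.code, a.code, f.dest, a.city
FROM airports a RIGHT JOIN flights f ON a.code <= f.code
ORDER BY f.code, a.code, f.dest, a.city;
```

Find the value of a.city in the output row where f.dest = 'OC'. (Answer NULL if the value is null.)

RIGHT JOIN keeps every row from `flights`; unmatched rows get NULL for `airports`'s columns.
Matching on a.code <= f.code. A NULL in a compared column never satisfies the condition.
- a (code=HP) pairs with 1 row(s) of f.
- a (code=HP) pairs with 1 row(s) of f.
- a (code=HP) pairs with 1 row(s) of f.
- a (code=UI) has no partner in f.
- a (code=NULL) has no partner in f.
- a (code=HP) pairs with 1 row(s) of f.
- 6 row(s) from f found no a partner → padded with NULL.

NULL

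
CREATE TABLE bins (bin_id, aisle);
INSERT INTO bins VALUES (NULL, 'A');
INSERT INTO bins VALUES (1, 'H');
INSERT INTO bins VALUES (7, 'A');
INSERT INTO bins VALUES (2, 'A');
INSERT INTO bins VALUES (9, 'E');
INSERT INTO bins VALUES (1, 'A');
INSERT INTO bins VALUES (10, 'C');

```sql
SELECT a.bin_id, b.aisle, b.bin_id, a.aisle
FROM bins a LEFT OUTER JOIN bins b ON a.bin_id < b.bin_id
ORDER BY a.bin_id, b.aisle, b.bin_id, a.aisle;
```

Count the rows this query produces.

16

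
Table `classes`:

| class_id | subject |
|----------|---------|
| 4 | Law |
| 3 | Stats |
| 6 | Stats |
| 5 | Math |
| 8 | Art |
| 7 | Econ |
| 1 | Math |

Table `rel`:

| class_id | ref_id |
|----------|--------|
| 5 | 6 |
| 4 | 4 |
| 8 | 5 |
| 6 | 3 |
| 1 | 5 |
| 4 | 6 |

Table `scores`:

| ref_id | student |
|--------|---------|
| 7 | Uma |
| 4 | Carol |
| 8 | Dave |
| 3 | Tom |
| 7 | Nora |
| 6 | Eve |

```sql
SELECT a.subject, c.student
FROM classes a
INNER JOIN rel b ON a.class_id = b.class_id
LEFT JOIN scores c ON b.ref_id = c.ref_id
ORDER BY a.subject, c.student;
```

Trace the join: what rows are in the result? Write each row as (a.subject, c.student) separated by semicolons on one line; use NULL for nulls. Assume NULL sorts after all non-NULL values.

Evaluate left to right. First `classes a INNER JOIN rel b` on class_id: 6 row(s).
Then LEFT JOIN `scores c` on ref_id: each of those 6 rows is kept; rows whose b.ref_id has no match in c get NULL for c's columns.

(Art, NULL); (Law, Carol); (Law, Eve); (Math, Eve); (Math, NULL); (Stats, Tom)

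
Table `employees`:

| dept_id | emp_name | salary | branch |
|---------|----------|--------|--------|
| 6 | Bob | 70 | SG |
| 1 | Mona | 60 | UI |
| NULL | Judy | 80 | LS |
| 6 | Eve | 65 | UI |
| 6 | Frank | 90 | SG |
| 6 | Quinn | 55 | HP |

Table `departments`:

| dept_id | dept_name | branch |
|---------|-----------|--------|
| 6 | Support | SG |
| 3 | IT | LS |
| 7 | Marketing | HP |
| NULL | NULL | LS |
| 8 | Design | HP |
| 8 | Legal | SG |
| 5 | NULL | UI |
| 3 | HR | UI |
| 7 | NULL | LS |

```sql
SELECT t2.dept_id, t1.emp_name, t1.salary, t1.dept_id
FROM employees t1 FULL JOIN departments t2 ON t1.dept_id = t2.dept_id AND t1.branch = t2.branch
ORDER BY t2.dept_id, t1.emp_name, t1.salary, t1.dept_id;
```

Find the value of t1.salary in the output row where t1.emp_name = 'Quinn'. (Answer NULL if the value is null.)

FULL OUTER JOIN keeps every row from both sides; unmatched rows get NULL for the other side's columns.
Matching on t1.dept_id = t2.dept_id AND t1.branch = t2.branch. A NULL in a compared column never satisfies the condition.
Matched pairs: 2; unmatched t1 rows kept: 4; unmatched t2 rows kept: 8.

55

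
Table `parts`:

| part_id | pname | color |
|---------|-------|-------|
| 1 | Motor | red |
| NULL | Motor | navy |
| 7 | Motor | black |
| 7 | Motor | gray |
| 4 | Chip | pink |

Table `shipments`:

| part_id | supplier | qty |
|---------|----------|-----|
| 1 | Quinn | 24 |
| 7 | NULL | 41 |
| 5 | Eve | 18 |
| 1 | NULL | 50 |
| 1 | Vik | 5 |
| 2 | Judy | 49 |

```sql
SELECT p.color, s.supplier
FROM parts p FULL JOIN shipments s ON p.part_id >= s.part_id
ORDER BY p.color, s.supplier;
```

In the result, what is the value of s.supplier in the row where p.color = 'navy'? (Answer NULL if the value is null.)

NULL

FULL OUTER JOIN keeps every row from both sides; unmatched rows get NULL for the other side's columns.
Matching on p.part_id >= s.part_id. A NULL in a compared column never satisfies the condition.
Matched pairs: 19; unmatched p rows kept: 1; unmatched s rows kept: 0.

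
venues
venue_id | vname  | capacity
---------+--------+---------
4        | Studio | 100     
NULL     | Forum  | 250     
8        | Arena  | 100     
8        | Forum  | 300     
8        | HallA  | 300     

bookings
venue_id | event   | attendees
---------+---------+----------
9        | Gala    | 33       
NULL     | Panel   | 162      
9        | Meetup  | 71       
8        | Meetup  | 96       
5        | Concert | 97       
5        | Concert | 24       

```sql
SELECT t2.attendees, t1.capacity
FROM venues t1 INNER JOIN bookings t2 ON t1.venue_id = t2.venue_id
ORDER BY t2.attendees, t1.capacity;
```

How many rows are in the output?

3

INNER JOIN keeps only pairs where the ON condition holds.
Matching on t1.venue_id = t2.venue_id. A NULL in a compared column never satisfies the condition.
- t1 (venue_id=4) has no partner → excluded.
- t1 (venue_id=NULL) has no partner → excluded.
- t1 (venue_id=8) pairs with 1 row(s) of t2.
- t1 (venue_id=8) pairs with 1 row(s) of t2.
- t1 (venue_id=8) pairs with 1 row(s) of t2.
Total: 3 rows.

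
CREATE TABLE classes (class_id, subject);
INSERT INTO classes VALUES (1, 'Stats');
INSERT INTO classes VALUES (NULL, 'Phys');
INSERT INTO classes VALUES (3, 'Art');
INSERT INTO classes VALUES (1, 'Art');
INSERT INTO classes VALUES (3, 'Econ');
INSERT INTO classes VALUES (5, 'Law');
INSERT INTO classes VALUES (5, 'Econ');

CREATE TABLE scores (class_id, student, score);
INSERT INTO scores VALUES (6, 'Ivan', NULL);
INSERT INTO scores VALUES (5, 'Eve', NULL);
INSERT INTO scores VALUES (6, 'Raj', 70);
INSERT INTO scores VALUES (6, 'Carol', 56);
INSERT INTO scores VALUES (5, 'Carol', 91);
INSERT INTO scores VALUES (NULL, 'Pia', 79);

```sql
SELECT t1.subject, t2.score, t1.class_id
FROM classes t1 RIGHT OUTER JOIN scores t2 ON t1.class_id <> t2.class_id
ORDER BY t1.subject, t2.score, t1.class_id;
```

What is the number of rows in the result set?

27

RIGHT JOIN keeps every row from `scores`; unmatched rows get NULL for `classes`'s columns.
Matching on t1.class_id <> t2.class_id. A NULL in a compared column never satisfies the condition.
- t1[0] class_id=1 → 5 match(es) in t2 → 5 row(s).
- t1[1] class_id=NULL → no match.
- t1[2] class_id=3 → 5 match(es) in t2 → 5 row(s).
- t1[3] class_id=1 → 5 match(es) in t2 → 5 row(s).
- t1[4] class_id=3 → 5 match(es) in t2 → 5 row(s).
- t1[5] class_id=5 → 3 match(es) in t2 → 3 row(s).
- t1[6] class_id=5 → 3 match(es) in t2 → 3 row(s).
- 1 t2 row(s) had no t1 match → kept, t1 columns NULL.
Total: 26 matched + 1 padded = 27 rows.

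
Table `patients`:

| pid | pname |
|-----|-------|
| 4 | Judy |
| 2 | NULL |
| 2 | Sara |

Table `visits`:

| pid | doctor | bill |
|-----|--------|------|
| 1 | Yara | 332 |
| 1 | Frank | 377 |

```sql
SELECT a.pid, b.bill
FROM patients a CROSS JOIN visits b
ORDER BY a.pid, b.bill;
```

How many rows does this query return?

CROSS JOIN pairs every row of `patients` with every row of `visits`: 3 × 2 = 6 rows.

6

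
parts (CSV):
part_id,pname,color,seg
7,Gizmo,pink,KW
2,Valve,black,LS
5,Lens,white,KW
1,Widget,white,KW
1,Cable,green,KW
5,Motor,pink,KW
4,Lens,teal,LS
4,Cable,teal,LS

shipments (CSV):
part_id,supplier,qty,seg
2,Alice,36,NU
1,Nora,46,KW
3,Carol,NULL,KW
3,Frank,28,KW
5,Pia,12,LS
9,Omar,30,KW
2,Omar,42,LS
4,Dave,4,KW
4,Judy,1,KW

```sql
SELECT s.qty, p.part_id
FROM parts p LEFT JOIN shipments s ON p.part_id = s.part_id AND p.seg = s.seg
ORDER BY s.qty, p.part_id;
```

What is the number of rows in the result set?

8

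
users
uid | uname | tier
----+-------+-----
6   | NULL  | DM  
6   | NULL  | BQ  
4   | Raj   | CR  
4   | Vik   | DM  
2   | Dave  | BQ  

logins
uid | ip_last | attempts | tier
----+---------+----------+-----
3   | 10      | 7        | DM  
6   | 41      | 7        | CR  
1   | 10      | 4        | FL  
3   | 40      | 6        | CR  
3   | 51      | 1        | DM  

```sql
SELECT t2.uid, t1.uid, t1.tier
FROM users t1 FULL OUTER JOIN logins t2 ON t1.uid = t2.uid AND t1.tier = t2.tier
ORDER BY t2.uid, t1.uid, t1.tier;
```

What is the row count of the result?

FULL OUTER JOIN keeps every row from both sides; unmatched rows get NULL for the other side's columns.
Matching on t1.uid = t2.uid AND t1.tier = t2.tier.
Matched pairs: 0; unmatched t1 rows kept: 5; unmatched t2 rows kept: 5.
Total: 0 matched + 10 padded = 10 rows.

10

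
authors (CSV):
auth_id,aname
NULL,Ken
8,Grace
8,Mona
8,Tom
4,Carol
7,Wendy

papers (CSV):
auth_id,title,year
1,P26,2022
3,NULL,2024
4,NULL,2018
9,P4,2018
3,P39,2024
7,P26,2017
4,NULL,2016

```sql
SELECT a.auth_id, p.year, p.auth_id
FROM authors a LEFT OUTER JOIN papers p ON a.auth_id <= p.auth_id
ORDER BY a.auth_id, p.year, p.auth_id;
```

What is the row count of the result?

LEFT JOIN keeps every row from `authors`; unmatched rows get NULL for `papers`'s columns.
Matching on a.auth_id <= p.auth_id. A NULL in a compared column never satisfies the condition.
- a (auth_id=NULL) has no partner → padded with NULL.
- a (auth_id=8) pairs with 1 row(s) of p.
- a (auth_id=8) pairs with 1 row(s) of p.
- a (auth_id=8) pairs with 1 row(s) of p.
- a (auth_id=4) pairs with 4 row(s) of p.
- a (auth_id=7) pairs with 2 row(s) of p.
Total: 9 matched + 1 padded = 10 rows.

10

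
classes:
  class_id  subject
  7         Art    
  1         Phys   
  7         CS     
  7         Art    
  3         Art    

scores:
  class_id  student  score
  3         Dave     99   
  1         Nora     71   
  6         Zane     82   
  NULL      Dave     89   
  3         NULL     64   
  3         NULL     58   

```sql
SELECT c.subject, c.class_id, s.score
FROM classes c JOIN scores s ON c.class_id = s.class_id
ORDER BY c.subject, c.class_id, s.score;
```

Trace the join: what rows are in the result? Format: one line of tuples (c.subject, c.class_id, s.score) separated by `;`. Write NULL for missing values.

INNER JOIN keeps only pairs where the ON condition holds.
Matching on c.class_id = s.class_id. A NULL in a compared column never satisfies the condition.
- class_id=7: no matching s row, dropped.
- class_id=1: 1 matching s row(s), so 1 row(s) emitted.
- class_id=7: no matching s row, dropped.
- class_id=7: no matching s row, dropped.
- class_id=3: 3 matching s row(s), so 3 row(s) emitted.
After projecting and ordering:
c.subject | c.class_id | s.score
Art | 3 | 58
Art | 3 | 64
Art | 3 | 99
Phys | 1 | 71

(Art, 3, 58); (Art, 3, 64); (Art, 3, 99); (Phys, 1, 71)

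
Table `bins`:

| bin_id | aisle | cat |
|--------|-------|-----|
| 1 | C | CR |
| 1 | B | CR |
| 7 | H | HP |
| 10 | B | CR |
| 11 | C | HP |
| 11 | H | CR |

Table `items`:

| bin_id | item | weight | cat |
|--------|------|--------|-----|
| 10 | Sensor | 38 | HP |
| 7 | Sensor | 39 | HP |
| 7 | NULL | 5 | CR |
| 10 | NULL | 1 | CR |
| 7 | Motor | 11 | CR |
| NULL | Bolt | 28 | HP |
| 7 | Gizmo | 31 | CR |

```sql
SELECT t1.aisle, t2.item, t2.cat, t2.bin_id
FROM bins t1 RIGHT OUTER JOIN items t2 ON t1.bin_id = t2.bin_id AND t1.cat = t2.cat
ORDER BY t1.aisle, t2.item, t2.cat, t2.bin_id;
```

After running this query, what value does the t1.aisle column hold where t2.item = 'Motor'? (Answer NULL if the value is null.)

NULL

RIGHT JOIN keeps every row from `items`; unmatched rows get NULL for `bins`'s columns.
Matching on t1.bin_id = t2.bin_id AND t1.cat = t2.cat. A NULL in a compared column never satisfies the condition.
- bin_id=1, cat=CR: no matching t2 row.
- bin_id=1, cat=CR: no matching t2 row.
- bin_id=7, cat=HP: 1 matching t2 row(s), so 1 row(s) emitted.
- bin_id=10, cat=CR: 1 matching t2 row(s), so 1 row(s) emitted.
- bin_id=11, cat=HP: no matching t2 row.
- bin_id=11, cat=CR: no matching t2 row.
- 5 row(s) from t2 found no t1 partner → padded with NULL.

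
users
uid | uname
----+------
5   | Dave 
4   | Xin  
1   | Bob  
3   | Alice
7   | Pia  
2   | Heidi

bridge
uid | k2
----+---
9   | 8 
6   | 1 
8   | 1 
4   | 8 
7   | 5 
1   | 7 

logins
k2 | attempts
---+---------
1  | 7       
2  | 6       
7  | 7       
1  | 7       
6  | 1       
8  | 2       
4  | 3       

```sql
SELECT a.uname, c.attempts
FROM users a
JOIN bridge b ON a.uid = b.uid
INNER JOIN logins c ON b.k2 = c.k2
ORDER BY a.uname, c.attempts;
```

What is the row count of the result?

Step 1 — a INNER JOIN b on uid → 3 row(s).
Then INNER JOIN `logins c` on k2: keep only rows whose b.k2 appears in c.
Result: 2 row(s).

2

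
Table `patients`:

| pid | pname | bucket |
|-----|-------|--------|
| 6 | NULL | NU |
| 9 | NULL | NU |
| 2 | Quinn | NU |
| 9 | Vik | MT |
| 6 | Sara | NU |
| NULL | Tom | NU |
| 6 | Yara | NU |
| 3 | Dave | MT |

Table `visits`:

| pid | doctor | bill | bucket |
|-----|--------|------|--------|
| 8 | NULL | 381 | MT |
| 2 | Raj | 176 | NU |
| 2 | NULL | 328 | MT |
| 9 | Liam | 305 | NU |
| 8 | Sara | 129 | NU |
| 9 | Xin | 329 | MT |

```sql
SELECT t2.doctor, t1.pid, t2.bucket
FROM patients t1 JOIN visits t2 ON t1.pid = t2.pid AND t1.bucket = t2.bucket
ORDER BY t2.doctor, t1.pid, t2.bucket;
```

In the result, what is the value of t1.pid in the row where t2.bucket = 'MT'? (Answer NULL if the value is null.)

9

INNER JOIN keeps only pairs where the ON condition holds.
Matching on t1.pid = t2.pid AND t1.bucket = t2.bucket. A NULL in a compared column never satisfies the condition.
- pid=6, bucket=NU: no matching t2 row, dropped.
- pid=9, bucket=NU: 1 matching t2 row(s), so 1 row(s) emitted.
- pid=2, bucket=NU: 1 matching t2 row(s), so 1 row(s) emitted.
- pid=9, bucket=MT: 1 matching t2 row(s), so 1 row(s) emitted.
- pid=6, bucket=NU: no matching t2 row, dropped.
- pid=NULL, bucket=NU: no matching t2 row, dropped.
- pid=6, bucket=NU: no matching t2 row, dropped.
- pid=3, bucket=MT: no matching t2 row, dropped.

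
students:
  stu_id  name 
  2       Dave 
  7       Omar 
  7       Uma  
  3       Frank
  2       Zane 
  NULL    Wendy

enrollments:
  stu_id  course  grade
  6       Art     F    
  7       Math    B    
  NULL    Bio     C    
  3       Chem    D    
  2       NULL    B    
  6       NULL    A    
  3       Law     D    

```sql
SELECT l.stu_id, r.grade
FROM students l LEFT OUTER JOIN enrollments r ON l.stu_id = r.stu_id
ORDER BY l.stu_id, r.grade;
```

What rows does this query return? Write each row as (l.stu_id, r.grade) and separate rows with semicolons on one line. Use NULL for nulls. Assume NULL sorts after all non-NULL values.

(2, B); (2, B); (3, D); (3, D); (7, B); (7, B); (NULL, NULL)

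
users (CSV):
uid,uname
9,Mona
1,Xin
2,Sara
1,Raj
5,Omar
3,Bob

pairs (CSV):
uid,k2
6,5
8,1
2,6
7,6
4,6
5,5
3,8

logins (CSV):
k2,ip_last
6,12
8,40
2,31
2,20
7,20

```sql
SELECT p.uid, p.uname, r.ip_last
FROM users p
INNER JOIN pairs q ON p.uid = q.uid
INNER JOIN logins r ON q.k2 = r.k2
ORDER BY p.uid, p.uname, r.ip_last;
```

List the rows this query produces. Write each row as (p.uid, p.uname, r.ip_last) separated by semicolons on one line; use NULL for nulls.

(2, Sara, 12); (3, Bob, 40)

Step 1 — p INNER JOIN q on uid → 3 row(s).
Then INNER JOIN `logins r` on k2: keep only rows whose q.k2 appears in r.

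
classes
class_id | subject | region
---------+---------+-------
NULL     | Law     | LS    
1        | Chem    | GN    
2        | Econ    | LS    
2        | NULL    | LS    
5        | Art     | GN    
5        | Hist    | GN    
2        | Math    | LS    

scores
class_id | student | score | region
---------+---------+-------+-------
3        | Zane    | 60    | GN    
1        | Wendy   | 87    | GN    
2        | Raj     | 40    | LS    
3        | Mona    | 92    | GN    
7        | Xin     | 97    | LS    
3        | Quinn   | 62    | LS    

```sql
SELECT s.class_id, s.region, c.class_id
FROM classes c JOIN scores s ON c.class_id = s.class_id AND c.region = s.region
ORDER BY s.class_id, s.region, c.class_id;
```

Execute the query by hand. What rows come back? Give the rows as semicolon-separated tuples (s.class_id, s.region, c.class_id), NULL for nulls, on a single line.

(1, GN, 1); (2, LS, 2); (2, LS, 2); (2, LS, 2)

INNER JOIN keeps only pairs where the ON condition holds.
Matching on c.class_id = s.class_id AND c.region = s.region. A NULL in a compared column never satisfies the condition.
Matched pairs: 4.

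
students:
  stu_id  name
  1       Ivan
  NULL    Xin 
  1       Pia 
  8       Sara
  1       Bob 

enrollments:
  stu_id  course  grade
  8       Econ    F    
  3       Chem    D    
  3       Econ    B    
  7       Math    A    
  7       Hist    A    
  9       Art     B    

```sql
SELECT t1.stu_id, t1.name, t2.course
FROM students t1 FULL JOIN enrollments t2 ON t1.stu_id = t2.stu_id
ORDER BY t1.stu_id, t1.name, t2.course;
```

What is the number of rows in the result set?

FULL OUTER JOIN keeps every row from both sides; unmatched rows get NULL for the other side's columns.
Matching on t1.stu_id = t2.stu_id. A NULL in a compared column never satisfies the condition.
- t1 (stu_id=1) has no partner → padded with NULL.
- t1 (stu_id=NULL) has no partner → padded with NULL.
- t1 (stu_id=1) has no partner → padded with NULL.
- t1 (stu_id=8) pairs with 1 row(s) of t2.
- t1 (stu_id=1) has no partner → padded with NULL.
- 5 t2 row(s) had no t1 match → kept, t1 columns NULL.
Total: 1 matched + 9 padded = 10 rows.

10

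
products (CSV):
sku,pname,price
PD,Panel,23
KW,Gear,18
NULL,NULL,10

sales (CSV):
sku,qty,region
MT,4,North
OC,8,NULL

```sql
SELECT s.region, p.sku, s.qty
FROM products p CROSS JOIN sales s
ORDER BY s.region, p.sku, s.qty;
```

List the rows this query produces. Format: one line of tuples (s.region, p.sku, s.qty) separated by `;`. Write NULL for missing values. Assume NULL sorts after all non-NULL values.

(North, KW, 4); (North, PD, 4); (North, NULL, 4); (NULL, KW, 8); (NULL, PD, 8); (NULL, NULL, 8)

CROSS JOIN pairs every row of `products` with every row of `sales`: 3 × 2 = 6 rows.
After projecting and ordering:
s.region | p.sku | s.qty
North | KW | 4
North | PD | 4
North | NULL | 4
NULL | KW | 8
NULL | PD | 8
NULL | NULL | 8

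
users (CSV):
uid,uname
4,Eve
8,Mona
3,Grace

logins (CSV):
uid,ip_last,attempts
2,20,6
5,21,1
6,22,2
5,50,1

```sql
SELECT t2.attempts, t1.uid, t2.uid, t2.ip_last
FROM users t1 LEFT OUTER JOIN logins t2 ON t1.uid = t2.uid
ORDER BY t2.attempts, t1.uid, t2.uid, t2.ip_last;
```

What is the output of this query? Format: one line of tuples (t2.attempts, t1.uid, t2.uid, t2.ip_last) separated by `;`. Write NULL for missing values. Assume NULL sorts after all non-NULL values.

LEFT JOIN keeps every row from `users`; unmatched rows get NULL for `logins`'s columns.
Matching on t1.uid = t2.uid.
- t1 (uid=4) has no partner → padded with NULL.
- t1 (uid=8) has no partner → padded with NULL.
- t1 (uid=3) has no partner → padded with NULL.
After projecting and ordering:
t2.attempts | t1.uid | t2.uid | t2.ip_last
NULL | 3 | NULL | NULL
NULL | 4 | NULL | NULL
NULL | 8 | NULL | NULL

(NULL, 3, NULL, NULL); (NULL, 4, NULL, NULL); (NULL, 8, NULL, NULL)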